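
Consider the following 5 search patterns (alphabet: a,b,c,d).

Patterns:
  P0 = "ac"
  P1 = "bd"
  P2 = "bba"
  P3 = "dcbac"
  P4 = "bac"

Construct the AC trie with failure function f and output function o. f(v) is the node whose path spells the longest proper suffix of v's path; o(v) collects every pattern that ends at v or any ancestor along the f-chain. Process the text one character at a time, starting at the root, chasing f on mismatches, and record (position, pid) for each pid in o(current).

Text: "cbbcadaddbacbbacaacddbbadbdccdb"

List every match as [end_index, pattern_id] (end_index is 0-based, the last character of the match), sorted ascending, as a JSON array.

Build automaton:
Trie (insert patterns):
  0='ε' goto a→1 b→3 d→7
  1='a' goto c→2
  2='ac' goto ·  [P0 ends]
  3='b' goto a→12 b→5 d→4
  4='bd' goto ·  [P1 ends]
  5='bb' goto a→6
  6='bba' goto ·  [P2 ends]
  7='d' goto c→8
  8='dc' goto b→9
  9='dcb' goto a→10
  10='dcba' goto c→11
  11='dcbac' goto ·  [P3 ends]
  12='ba' goto c→13
  13='bac' goto ·  [P4 ends]

Failure links (BFS by depth):
  n1('a'): parent n0 fail=0; on 'a' 0 → fail=0;  out ∅∪∅=∅
  n3('b'): parent n0 fail=0; on 'b' 0 → fail=0;  out ∅∪∅=∅
  n7('d'): parent n0 fail=0; on 'd' 0 → fail=0;  out ∅∪∅=∅
  n2('ac'): parent n1 fail=0; on 'c' 0 → fail=0;  out {0}∪∅={0}
  n4('bd'): parent n3 fail=0; on 'd' 0 → fail=7;  out {1}∪∅={1}
  n5('bb'): parent n3 fail=0; on 'b' 0 → fail=3;  out ∅∪∅=∅
  n8('dc'): parent n7 fail=0; on 'c' 0 → fail=0;  out ∅∪∅=∅
  n12('ba'): parent n3 fail=0; on 'a' 0 → fail=1;  out ∅∪∅=∅
  n6('bba'): parent n5 fail=3; on 'a' 3 → fail=12;  out {2}∪∅={2}
  n9('dcb'): parent n8 fail=0; on 'b' 0 → fail=3;  out ∅∪∅=∅
  n13('bac'): parent n12 fail=1; on 'c' 1 → fail=2;  out {4}∪{0}={0,4}
  n10('dcba'): parent n9 fail=3; on 'a' 3 → fail=12;  out ∅∪∅=∅
  n11('dcbac'): parent n10 fail=12; on 'c' 12 → fail=13;  out {3}∪{0,4}={0,3,4}

Run:
pos 0 'c': at 0
pos 1 'b': at 3
pos 2 'b': at 5
pos 3 'c': at 0 ·f
pos 4 'a': at 1
pos 5 'd': at 7 ·f
pos 6 'a': at 1 ·f
pos 7 'd': at 7 ·f
pos 8 'd': at 7 ·f
pos 9 'b': at 3 ·f
pos 10 'a': at 12
pos 11 'c': at 13  emit P0@[10:11],P4@[9:11]
pos 12 'b': at 3 ·f
pos 13 'b': at 5
pos 14 'a': at 6  emit P2@[12:14]
pos 15 'c': at 13 ·f  emit P0@[14:15],P4@[13:15]
pos 16 'a': at 1 ·f
pos 17 'a': at 1 ·f
pos 18 'c': at 2  emit P0@[17:18]
pos 19 'd': at 7 ·f
pos 20 'd': at 7 ·f
pos 21 'b': at 3 ·f
pos 22 'b': at 5
pos 23 'a': at 6  emit P2@[21:23]
pos 24 'd': at 7 ·f
pos 25 'b': at 3 ·f
pos 26 'd': at 4  emit P1@[25:26]
pos 27 'c': at 8 ·f
pos 28 'c': at 0 ·f
pos 29 'd': at 7
pos 30 'b': at 3 ·f

All matches (sorted): [[11,0],[11,4],[14,2],[15,0],[15,4],[18,0],[23,2],[26,1]]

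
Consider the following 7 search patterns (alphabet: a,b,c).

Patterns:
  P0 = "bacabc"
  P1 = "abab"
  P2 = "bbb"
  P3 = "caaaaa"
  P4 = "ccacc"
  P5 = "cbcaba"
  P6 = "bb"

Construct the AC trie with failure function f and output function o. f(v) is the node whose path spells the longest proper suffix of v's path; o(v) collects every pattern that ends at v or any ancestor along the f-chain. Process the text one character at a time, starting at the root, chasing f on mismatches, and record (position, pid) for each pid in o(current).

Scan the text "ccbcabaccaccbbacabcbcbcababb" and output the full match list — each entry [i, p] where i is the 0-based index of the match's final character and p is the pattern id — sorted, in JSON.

Build:
Trie nodes:
  0='ε' goto a→7 b→1 c→13
  1='b' goto a→2 b→11
  2='ba' goto c→3
  3='bac' goto a→4
  4='baca' goto b→5
  5='bacab' goto c→6
  6='bacabc' goto ·  [P0 ends]
  7='a' goto b→8
  8='ab' goto a→9
  9='aba' goto b→10
  10='abab' goto ·  [P1 ends]
  11='bb' goto b→12  [P6 ends]
  12='bbb' goto ·  [P2 ends]
  13='c' goto a→14 b→23 c→19
  14='ca' goto a→15
  15='caa' goto a→16
  16='caaa' goto a→17
  17='caaaa' goto a→18
  18='caaaaa' goto ·  [P3 ends]
  19='cc' goto a→20
  20='cca' goto c→21
  21='ccac' goto c→22
  22='ccacc' goto ·  [P4 ends]
  23='cb' goto c→24
  24='cbc' goto a→25
  25='cbca' goto b→26
  26='cbcab' goto a→27
  27='cbcaba' goto ·  [P5 ends]

Failure links (BFS by depth):
  fail(1) 'b': from fail(0)=0 chase 'b': 0 ⇒ 0;  out=∅∪out(0)=∅
  fail(7) 'a': from fail(0)=0 chase 'a': 0 ⇒ 0;  out=∅∪out(0)=∅
  fail(13) 'c': from fail(0)=0 chase 'c': 0 ⇒ 0;  out=∅∪out(0)=∅
  fail(2) 'ba': from fail(1)=0 chase 'a': 0 ⇒ 7;  out=∅∪out(7)=∅
  fail(8) 'ab': from fail(7)=0 chase 'b': 0 ⇒ 1;  out=∅∪out(1)=∅
  fail(11) 'bb': from fail(1)=0 chase 'b': 0 ⇒ 1;  out={6}∪out(1)={6}
  fail(14) 'ca': from fail(13)=0 chase 'a': 0 ⇒ 7;  out=∅∪out(7)=∅
  fail(19) 'cc': from fail(13)=0 chase 'c': 0 ⇒ 13;  out=∅∪out(13)=∅
  fail(23) 'cb': from fail(13)=0 chase 'b': 0 ⇒ 1;  out=∅∪out(1)=∅
  fail(3) 'bac': from fail(2)=7 chase 'c': 7→0 ⇒ 13;  out=∅∪out(13)=∅
  fail(9) 'aba': from fail(8)=1 chase 'a': 1 ⇒ 2;  out=∅∪out(2)=∅
  fail(12) 'bbb': from fail(11)=1 chase 'b': 1 ⇒ 11;  out={2}∪out(11)={2,6}
  fail(15) 'caa': from fail(14)=7 chase 'a': 7→0 ⇒ 7;  out=∅∪out(7)=∅
  fail(20) 'cca': from fail(19)=13 chase 'a': 13 ⇒ 14;  out=∅∪out(14)=∅
  fail(24) 'cbc': from fail(23)=1 chase 'c': 1→0 ⇒ 13;  out=∅∪out(13)=∅
  fail(4) 'baca': from fail(3)=13 chase 'a': 13 ⇒ 14;  out=∅∪out(14)=∅
  fail(10) 'abab': from fail(9)=2 chase 'b': 2→7 ⇒ 8;  out={1}∪out(8)={1}
  fail(16) 'caaa': from fail(15)=7 chase 'a': 7→0 ⇒ 7;  out=∅∪out(7)=∅
  fail(21) 'ccac': from fail(20)=14 chase 'c': 14→7→0 ⇒ 13;  out=∅∪out(13)=∅
  fail(25) 'cbca': from fail(24)=13 chase 'a': 13 ⇒ 14;  out=∅∪out(14)=∅
  fail(5) 'bacab': from fail(4)=14 chase 'b': 14→7 ⇒ 8;  out=∅∪out(8)=∅
  fail(17) 'caaaa': from fail(16)=7 chase 'a': 7→0 ⇒ 7;  out=∅∪out(7)=∅
  fail(22) 'ccacc': from fail(21)=13 chase 'c': 13 ⇒ 19;  out={4}∪out(19)={4}
  fail(26) 'cbcab': from fail(25)=14 chase 'b': 14→7 ⇒ 8;  out=∅∪out(8)=∅
  fail(6) 'bacabc': from fail(5)=8 chase 'c': 8→1→0 ⇒ 13;  out={0}∪out(13)={0}
  fail(18) 'caaaaa': from fail(17)=7 chase 'a': 7→0 ⇒ 7;  out={3}∪out(7)={3}
  fail(27) 'cbcaba': from fail(26)=8 chase 'a': 8 ⇒ 9;  out={5}∪out(9)={5}

Run:
[0] read 'c'  n0⇒n13
[1] read 'c'  n13⇒n19
[2] read 'b'  n19⇒n23 ·f
[3] read 'c'  n23⇒n24
[4] read 'a'  n24⇒n25
[5] read 'b'  n25⇒n26
[6] read 'a'  n26⇒n27  → match P5@[1:6]
[7] read 'c'  n27⇒n3 ·f
[8] read 'c'  n3⇒n19 ·f
[9] read 'a'  n19⇒n20
[10] read 'c'  n20⇒n21
[11] read 'c'  n21⇒n22  → match P4@[7:11]
[12] read 'b'  n22⇒n23 ·f
[13] read 'b'  n23⇒n11 ·f  → match P6@[12:13]
[14] read 'a'  n11⇒n2 ·f
[15] read 'c'  n2⇒n3
[16] read 'a'  n3⇒n4
[17] read 'b'  n4⇒n5
[18] read 'c'  n5⇒n6  → match P0@[13:18]
[19] read 'b'  n6⇒n23 ·f
[20] read 'c'  n23⇒n24
[21] read 'b'  n24⇒n23 ·f
[22] read 'c'  n23⇒n24
[23] read 'a'  n24⇒n25
[24] read 'b'  n25⇒n26
[25] read 'a'  n26⇒n27  → match P5@[20:25]
[26] read 'b'  n27⇒n10 ·f  → match P1@[23:26]
[27] read 'b'  n10⇒n11 ·f  → match P6@[26:27]

Matches: [[6,5],[11,4],[13,6],[18,0],[25,5],[26,1],[27,6]]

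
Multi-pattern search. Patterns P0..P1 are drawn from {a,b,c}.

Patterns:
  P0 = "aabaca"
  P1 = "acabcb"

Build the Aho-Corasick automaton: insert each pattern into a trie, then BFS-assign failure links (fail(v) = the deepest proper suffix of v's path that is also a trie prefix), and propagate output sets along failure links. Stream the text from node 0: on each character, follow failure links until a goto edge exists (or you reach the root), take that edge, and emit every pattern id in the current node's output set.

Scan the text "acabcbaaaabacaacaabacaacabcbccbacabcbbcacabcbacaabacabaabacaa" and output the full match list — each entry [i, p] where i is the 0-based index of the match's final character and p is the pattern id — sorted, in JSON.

Construct AC machine:
Trie (insert patterns):
  n0 'ε': a→1
  n1 'a': a→2 c→7
  n2 'aa': b→3
  n3 'aab': a→4
  n4 'aaba': c→5
  n5 'aabac': a→6
  n6 'aabaca': ·  ←P0
  n7 'ac': a→8
  n8 'aca': b→9
  n9 'acab': c→10
  n10 'acabc': b→11
  n11 'acabcb': ·  ←P1

BFS fail/out derivation:
  n1('a'): parent n0 fail=0; on 'a' 0 → fail=0;  out ∅∪∅=∅
  n2('aa'): parent n1 fail=0; on 'a' 0 → fail=1;  out ∅∪∅=∅
  n7('ac'): parent n1 fail=0; on 'c' 0 → fail=0;  out ∅∪∅=∅
  n3('aab'): parent n2 fail=1; on 'b' 1→0 → fail=0;  out ∅∪∅=∅
  n8('aca'): parent n7 fail=0; on 'a' 0 → fail=1;  out ∅∪∅=∅
  n4('aaba'): parent n3 fail=0; on 'a' 0 → fail=1;  out ∅∪∅=∅
  n9('acab'): parent n8 fail=1; on 'b' 1→0 → fail=0;  out ∅∪∅=∅
  n5('aabac'): parent n4 fail=1; on 'c' 1 → fail=7;  out ∅∪∅=∅
  n10('acabc'): parent n9 fail=0; on 'c' 0 → fail=0;  out ∅∪∅=∅
  n6('aabaca'): parent n5 fail=7; on 'a' 7 → fail=8;  out {0}∪∅={0}
  n11('acabcb'): parent n10 fail=0; on 'b' 0 → fail=0;  out {1}∪∅={1}

Scan:
i=0 'a': node 0→1
i=1 'c': node 1→7
i=2 'a': node 7→8
i=3 'b': node 8→9
i=4 'c': node 9→10
i=5 'b': node 10→11  ** P1@[0:5]
i=6 'a': node 11→1 (fail-walked)
i=7 'a': node 1→2
i=8 'a': node 2→2 (fail-walked)
i=9 'a': node 2→2 (fail-walked)
i=10 'b': node 2→3
i=11 'a': node 3→4
i=12 'c': node 4→5
i=13 'a': node 5→6  ** P0@[8:13]
i=14 'a': node 6→2 (fail-walked)
i=15 'c': node 2→7 (fail-walked)
i=16 'a': node 7→8
i=17 'a': node 8→2 (fail-walked)
i=18 'b': node 2→3
i=19 'a': node 3→4
i=20 'c': node 4→5
i=21 'a': node 5→6  ** P0@[16:21]
i=22 'a': node 6→2 (fail-walked)
i=23 'c': node 2→7 (fail-walked)
i=24 'a': node 7→8
i=25 'b': node 8→9
i=26 'c': node 9→10
i=27 'b': node 10→11  ** P1@[22:27]
i=28 'c': node 11→0 (fail-walked)
i=29 'c': node 0→0
i=30 'b': node 0→0
i=31 'a': node 0→1
i=32 'c': node 1→7
i=33 'a': node 7→8
i=34 'b': node 8→9
i=35 'c': node 9→10
i=36 'b': node 10→11  ** P1@[31:36]
i=37 'b': node 11→0 (fail-walked)
i=38 'c': node 0→0
i=39 'a': node 0→1
i=40 'c': node 1→7
i=41 'a': node 7→8
i=42 'b': node 8→9
i=43 'c': node 9→10
i=44 'b': node 10→11  ** P1@[39:44]
i=45 'a': node 11→1 (fail-walked)
i=46 'c': node 1→7
i=47 'a': node 7→8
i=48 'a': node 8→2 (fail-walked)
i=49 'b': node 2→3
i=50 'a': node 3→4
i=51 'c': node 4→5
i=52 'a': node 5→6  ** P0@[47:52]
i=53 'b': node 6→9 (fail-walked)
i=54 'a': node 9→1 (fail-walked)
i=55 'a': node 1→2
i=56 'b': node 2→3
i=57 'a': node 3→4
i=58 'c': node 4→5
i=59 'a': node 5→6  ** P0@[54:59]
i=60 'a': node 6→2 (fail-walked)

All matches (sorted): [[5,1],[13,0],[21,0],[27,1],[36,1],[44,1],[52,0],[59,0]]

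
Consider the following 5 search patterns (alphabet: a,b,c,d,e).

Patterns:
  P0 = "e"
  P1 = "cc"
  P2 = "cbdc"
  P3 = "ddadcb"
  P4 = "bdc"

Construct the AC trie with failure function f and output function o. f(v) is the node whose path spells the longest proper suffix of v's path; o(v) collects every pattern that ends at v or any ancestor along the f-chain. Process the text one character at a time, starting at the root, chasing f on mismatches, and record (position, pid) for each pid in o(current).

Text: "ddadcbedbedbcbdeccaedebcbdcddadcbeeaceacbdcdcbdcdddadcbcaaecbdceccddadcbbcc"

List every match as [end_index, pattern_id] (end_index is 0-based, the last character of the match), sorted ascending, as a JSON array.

Build:
Trie nodes:
  0='ε' goto b→13 c→2 d→7 e→1
  1='e' goto ·  [P0 ends]
  2='c' goto b→4 c→3
  3='cc' goto ·  [P1 ends]
  4='cb' goto d→5
  5='cbd' goto c→6
  6='cbdc' goto ·  [P2 ends]
  7='d' goto d→8
  8='dd' goto a→9
  9='dda' goto d→10
  10='ddad' goto c→11
  11='ddadc' goto b→12
  12='ddadcb' goto ·  [P3 ends]
  13='b' goto d→14
  14='bd' goto c→15
  15='bdc' goto ·  [P4 ends]

BFS fail/out derivation:
  n1('e'): parent n0 fail=0; on 'e' 0 → fail=0;  out {0}∪∅={0}
  n2('c'): parent n0 fail=0; on 'c' 0 → fail=0;  out ∅∪∅=∅
  n7('d'): parent n0 fail=0; on 'd' 0 → fail=0;  out ∅∪∅=∅
  n13('b'): parent n0 fail=0; on 'b' 0 → fail=0;  out ∅∪∅=∅
  n3('cc'): parent n2 fail=0; on 'c' 0 → fail=2;  out {1}∪∅={1}
  n4('cb'): parent n2 fail=0; on 'b' 0 → fail=13;  out ∅∪∅=∅
  n8('dd'): parent n7 fail=0; on 'd' 0 → fail=7;  out ∅∪∅=∅
  n14('bd'): parent n13 fail=0; on 'd' 0 → fail=7;  out ∅∪∅=∅
  n5('cbd'): parent n4 fail=13; on 'd' 13 → fail=14;  out ∅∪∅=∅
  n9('dda'): parent n8 fail=7; on 'a' 7→0 → fail=0;  out ∅∪∅=∅
  n15('bdc'): parent n14 fail=7; on 'c' 7→0 → fail=2;  out {4}∪∅={4}
  n6('cbdc'): parent n5 fail=14; on 'c' 14 → fail=15;  out {2}∪{4}={2,4}
  n10('ddad'): parent n9 fail=0; on 'd' 0 → fail=7;  out ∅∪∅=∅
  n11('ddadc'): parent n10 fail=7; on 'c' 7→0 → fail=2;  out ∅∪∅=∅
  n12('ddadcb'): parent n11 fail=2; on 'b' 2 → fail=4;  out {3}∪∅={3}

Scan:
[0] read 'd'  n0⇒n7
[1] read 'd'  n7⇒n8
[2] read 'a'  n8⇒n9
[3] read 'd'  n9⇒n10
[4] read 'c'  n10⇒n11
[5] read 'b'  n11⇒n12  → match P3@[0:5]
[6] read 'e'  n12⇒n1 (via fail)  → match P0@[6:6]
[7] read 'd'  n1⇒n7 (via fail)
[8] read 'b'  n7⇒n13 (via fail)
[9] read 'e'  n13⇒n1 (via fail)  → match P0@[9:9]
[10] read 'd'  n1⇒n7 (via fail)
[11] read 'b'  n7⇒n13 (via fail)
[12] read 'c'  n13⇒n2 (via fail)
[13] read 'b'  n2⇒n4
[14] read 'd'  n4⇒n5
[15] read 'e'  n5⇒n1 (via fail)  → match P0@[15:15]
[16] read 'c'  n1⇒n2 (via fail)
[17] read 'c'  n2⇒n3  → match P1@[16:17]
[18] read 'a'  n3⇒n0 (via fail)
[19] read 'e'  n0⇒n1  → match P0@[19:19]
[20] read 'd'  n1⇒n7 (via fail)
[21] read 'e'  n7⇒n1 (via fail)  → match P0@[21:21]
[22] read 'b'  n1⇒n13 (via fail)
[23] read 'c'  n13⇒n2 (via fail)
[24] read 'b'  n2⇒n4
[25] read 'd'  n4⇒n5
[26] read 'c'  n5⇒n6  → match P2@[23:26],P4@[24:26]
[27] read 'd'  n6⇒n7 (via fail)
[28] read 'd'  n7⇒n8
[29] read 'a'  n8⇒n9
[30] read 'd'  n9⇒n10
[31] read 'c'  n10⇒n11
[32] read 'b'  n11⇒n12  → match P3@[27:32]
[33] read 'e'  n12⇒n1 (via fail)  → match P0@[33:33]
[34] read 'e'  n1⇒n1 (via fail)  → match P0@[34:34]
[35] read 'a'  n1⇒n0 (via fail)
[36] read 'c'  n0⇒n2
[37] read 'e'  n2⇒n1 (via fail)  → match P0@[37:37]
[38] read 'a'  n1⇒n0 (via fail)
[39] read 'c'  n0⇒n2
[40] read 'b'  n2⇒n4
[41] read 'd'  n4⇒n5
[42] read 'c'  n5⇒n6  → match P2@[39:42],P4@[40:42]
[43] read 'd'  n6⇒n7 (via fail)
[44] read 'c'  n7⇒n2 (via fail)
[45] read 'b'  n2⇒n4
[46] read 'd'  n4⇒n5
[47] read 'c'  n5⇒n6  → match P2@[44:47],P4@[45:47]
[48] read 'd'  n6⇒n7 (via fail)
[49] read 'd'  n7⇒n8
[50] read 'd'  n8⇒n8 (via fail)
[51] read 'a'  n8⇒n9
[52] read 'd'  n9⇒n10
[53] read 'c'  n10⇒n11
[54] read 'b'  n11⇒n12  → match P3@[49:54]
[55] read 'c'  n12⇒n2 (via fail)
[56] read 'a'  n2⇒n0 (via fail)
[57] read 'a'  n0⇒n0
[58] read 'e'  n0⇒n1  → match P0@[58:58]
[59] read 'c'  n1⇒n2 (via fail)
[60] read 'b'  n2⇒n4
[61] read 'd'  n4⇒n5
[62] read 'c'  n5⇒n6  → match P2@[59:62],P4@[60:62]
[63] read 'e'  n6⇒n1 (via fail)  → match P0@[63:63]
[64] read 'c'  n1⇒n2 (via fail)
[65] read 'c'  n2⇒n3  → match P1@[64:65]
[66] read 'd'  n3⇒n7 (via fail)
[67] read 'd'  n7⇒n8
[68] read 'a'  n8⇒n9
[69] read 'd'  n9⇒n10
[70] read 'c'  n10⇒n11
[71] read 'b'  n11⇒n12  → match P3@[66:71]
[72] read 'b'  n12⇒n13 (via fail)
[73] read 'c'  n13⇒n2 (via fail)
[74] read 'c'  n2⇒n3  → match P1@[73:74]

All matches (sorted): [[5,3],[6,0],[9,0],[15,0],[17,1],[19,0],[21,0],[26,2],[26,4],[32,3],[33,0],[34,0],[37,0],[42,2],[42,4],[47,2],[47,4],[54,3],[58,0],[62,2],[62,4],[63,0],[65,1],[71,3],[74,1]]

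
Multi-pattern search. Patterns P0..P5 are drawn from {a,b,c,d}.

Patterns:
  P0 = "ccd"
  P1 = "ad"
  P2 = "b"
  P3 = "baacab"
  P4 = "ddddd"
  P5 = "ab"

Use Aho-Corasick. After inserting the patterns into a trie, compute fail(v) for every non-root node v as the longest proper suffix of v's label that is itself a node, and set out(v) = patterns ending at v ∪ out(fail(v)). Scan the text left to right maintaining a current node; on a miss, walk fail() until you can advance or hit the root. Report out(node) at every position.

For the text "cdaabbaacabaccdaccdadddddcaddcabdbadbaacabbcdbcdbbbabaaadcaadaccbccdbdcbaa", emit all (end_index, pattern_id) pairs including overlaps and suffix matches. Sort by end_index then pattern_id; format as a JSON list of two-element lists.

Build:
Trie (insert patterns):
  n0 'ε': a→4 b→6 c→1 d→12
  n1 'c': c→2
  n2 'cc': d→3
  n3 'ccd': ·  [P0 ends]
  n4 'a': b→17 d→5
  n5 'ad': ·  [P1 ends]
  n6 'b': a→7  [P2 ends]
  n7 'ba': a→8
  n8 'baa': c→9
  n9 'baac': a→10
  n10 'baaca': b→11
  n11 'baacab': ·  [P3 ends]
  n12 'd': d→13
  n13 'dd': d→14
  n14 'ddd': d→15
  n15 'dddd': d→16
  n16 'ddddd': ·  [P4 ends]
  n17 'ab': ·  [P5 ends]

Failure links (BFS by depth):
  n1('c'): parent n0 fail=0; on 'c' 0 → fail=0;  out ∅∪∅=∅
  n4('a'): parent n0 fail=0; on 'a' 0 → fail=0;  out ∅∪∅=∅
  n6('b'): parent n0 fail=0; on 'b' 0 → fail=0;  out {2}∪∅={2}
  n12('d'): parent n0 fail=0; on 'd' 0 → fail=0;  out ∅∪∅=∅
  n2('cc'): parent n1 fail=0; on 'c' 0 → fail=1;  out ∅∪∅=∅
  n5('ad'): parent n4 fail=0; on 'd' 0 → fail=12;  out {1}∪∅={1}
  n7('ba'): parent n6 fail=0; on 'a' 0 → fail=4;  out ∅∪∅=∅
  n13('dd'): parent n12 fail=0; on 'd' 0 → fail=12;  out ∅∪∅=∅
  n17('ab'): parent n4 fail=0; on 'b' 0 → fail=6;  out {5}∪{2}={2,5}
  n3('ccd'): parent n2 fail=1; on 'd' 1→0 → fail=12;  out {0}∪∅={0}
  n8('baa'): parent n7 fail=4; on 'a' 4→0 → fail=4;  out ∅∪∅=∅
  n14('ddd'): parent n13 fail=12; on 'd' 12 → fail=13;  out ∅∪∅=∅
  n9('baac'): parent n8 fail=4; on 'c' 4→0 → fail=1;  out ∅∪∅=∅
  n15('dddd'): parent n14 fail=13; on 'd' 13 → fail=14;  out ∅∪∅=∅
  n10('baaca'): parent n9 fail=1; on 'a' 1→0 → fail=4;  out ∅∪∅=∅
  n16('ddddd'): parent n15 fail=14; on 'd' 14 → fail=15;  out {4}∪∅={4}
  n11('baacab'): parent n10 fail=4; on 'b' 4 → fail=17;  out {3}∪{2,5}={2,3,5}

Run:
[0] read 'c'  n0⇒n1
[1] read 'd'  n1⇒n12 (fail-walked)
[2] read 'a'  n12⇒n4 (fail-walked)
[3] read 'a'  n4⇒n4 (fail-walked)
[4] read 'b'  n4⇒n17  emit P2@[4:4],P5@[3:4]
[5] read 'b'  n17⇒n6 (fail-walked)  emit P2@[5:5]
[6] read 'a'  n6⇒n7
[7] read 'a'  n7⇒n8
[8] read 'c'  n8⇒n9
[9] read 'a'  n9⇒n10
[10] read 'b'  n10⇒n11  emit P2@[10:10],P3@[5:10],P5@[9:10]
[11] read 'a'  n11⇒n7 (fail-walked)
[12] read 'c'  n7⇒n1 (fail-walked)
[13] read 'c'  n1⇒n2
[14] read 'd'  n2⇒n3  emit P0@[12:14]
[15] read 'a'  n3⇒n4 (fail-walked)
[16] read 'c'  n4⇒n1 (fail-walked)
[17] read 'c'  n1⇒n2
[18] read 'd'  n2⇒n3  emit P0@[16:18]
[19] read 'a'  n3⇒n4 (fail-walked)
[20] read 'd'  n4⇒n5  emit P1@[19:20]
[21] read 'd'  n5⇒n13 (fail-walked)
[22] read 'd'  n13⇒n14
[23] read 'd'  n14⇒n15
[24] read 'd'  n15⇒n16  emit P4@[20:24]
[25] read 'c'  n16⇒n1 (fail-walked)
[26] read 'a'  n1⇒n4 (fail-walked)
[27] read 'd'  n4⇒n5  emit P1@[26:27]
[28] read 'd'  n5⇒n13 (fail-walked)
[29] read 'c'  n13⇒n1 (fail-walked)
[30] read 'a'  n1⇒n4 (fail-walked)
[31] read 'b'  n4⇒n17  emit P2@[31:31],P5@[30:31]
[32] read 'd'  n17⇒n12 (fail-walked)
[33] read 'b'  n12⇒n6 (fail-walked)  emit P2@[33:33]
[34] read 'a'  n6⇒n7
[35] read 'd'  n7⇒n5 (fail-walked)  emit P1@[34:35]
[36] read 'b'  n5⇒n6 (fail-walked)  emit P2@[36:36]
[37] read 'a'  n6⇒n7
[38] read 'a'  n7⇒n8
[39] read 'c'  n8⇒n9
[40] read 'a'  n9⇒n10
[41] read 'b'  n10⇒n11  emit P2@[41:41],P3@[36:41],P5@[40:41]
[42] read 'b'  n11⇒n6 (fail-walked)  emit P2@[42:42]
[43] read 'c'  n6⇒n1 (fail-walked)
[44] read 'd'  n1⇒n12 (fail-walked)
[45] read 'b'  n12⇒n6 (fail-walked)  emit P2@[45:45]
[46] read 'c'  n6⇒n1 (fail-walked)
[47] read 'd'  n1⇒n12 (fail-walked)
[48] read 'b'  n12⇒n6 (fail-walked)  emit P2@[48:48]
[49] read 'b'  n6⇒n6 (fail-walked)  emit P2@[49:49]
[50] read 'b'  n6⇒n6 (fail-walked)  emit P2@[50:50]
[51] read 'a'  n6⇒n7
[52] read 'b'  n7⇒n17 (fail-walked)  emit P2@[52:52],P5@[51:52]
[53] read 'a'  n17⇒n7 (fail-walked)
[54] read 'a'  n7⇒n8
[55] read 'a'  n8⇒n4 (fail-walked)
[56] read 'd'  n4⇒n5  emit P1@[55:56]
[57] read 'c'  n5⇒n1 (fail-walked)
[58] read 'a'  n1⇒n4 (fail-walked)
[59] read 'a'  n4⇒n4 (fail-walked)
[60] read 'd'  n4⇒n5  emit P1@[59:60]
[61] read 'a'  n5⇒n4 (fail-walked)
[62] read 'c'  n4⇒n1 (fail-walked)
[63] read 'c'  n1⇒n2
[64] read 'b'  n2⇒n6 (fail-walked)  emit P2@[64:64]
[65] read 'c'  n6⇒n1 (fail-walked)
[66] read 'c'  n1⇒n2
[67] read 'd'  n2⇒n3  emit P0@[65:67]
[68] read 'b'  n3⇒n6 (fail-walked)  emit P2@[68:68]
[69] read 'd'  n6⇒n12 (fail-walked)
[70] read 'c'  n12⇒n1 (fail-walked)
[71] read 'b'  n1⇒n6 (fail-walked)  emit P2@[71:71]
[72] read 'a'  n6⇒n7
[73] read 'a'  n7⇒n8

Result: [[4,2],[4,5],[5,2],[10,2],[10,3],[10,5],[14,0],[18,0],[20,1],[24,4],[27,1],[31,2],[31,5],[33,2],[35,1],[36,2],[41,2],[41,3],[41,5],[42,2],[45,2],[48,2],[49,2],[50,2],[52,2],[52,5],[56,1],[60,1],[64,2],[67,0],[68,2],[71,2]]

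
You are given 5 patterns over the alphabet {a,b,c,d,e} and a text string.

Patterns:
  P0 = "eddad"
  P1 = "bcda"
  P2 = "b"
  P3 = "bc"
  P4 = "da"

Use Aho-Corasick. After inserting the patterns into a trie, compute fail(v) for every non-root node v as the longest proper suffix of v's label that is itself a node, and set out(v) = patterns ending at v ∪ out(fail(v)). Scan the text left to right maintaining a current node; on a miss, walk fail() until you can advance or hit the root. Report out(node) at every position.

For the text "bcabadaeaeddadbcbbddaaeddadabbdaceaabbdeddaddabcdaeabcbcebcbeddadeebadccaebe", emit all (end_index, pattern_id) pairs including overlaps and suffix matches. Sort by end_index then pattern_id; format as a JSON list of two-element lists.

Construct AC machine:
Trie (insert patterns):
  0='ε' goto b→6 d→10 e→1
  1='e' goto d→2
  2='ed' goto d→3
  3='edd' goto a→4
  4='edda' goto d→5
  5='eddad' goto ·  ←P0
  6='b' goto c→7  ←P2
  7='bc' goto d→8  ←P3
  8='bcd' goto a→9
  9='bcda' goto ·  ←P1
  10='d' goto a→11
  11='da' goto ·  ←P4

BFS fail/out derivation:
  n1('e'): parent n0 fail=0; on 'e' 0 → fail=0;  out ∅∪∅=∅
  n6('b'): parent n0 fail=0; on 'b' 0 → fail=0;  out {2}∪∅={2}
  n10('d'): parent n0 fail=0; on 'd' 0 → fail=0;  out ∅∪∅=∅
  n2('ed'): parent n1 fail=0; on 'd' 0 → fail=10;  out ∅∪∅=∅
  n7('bc'): parent n6 fail=0; on 'c' 0 → fail=0;  out {3}∪∅={3}
  n11('da'): parent n10 fail=0; on 'a' 0 → fail=0;  out {4}∪∅={4}
  n3('edd'): parent n2 fail=10; on 'd' 10→0 → fail=10;  out ∅∪∅=∅
  n8('bcd'): parent n7 fail=0; on 'd' 0 → fail=10;  out ∅∪∅=∅
  n4('edda'): parent n3 fail=10; on 'a' 10 → fail=11;  out ∅∪{4}={4}
  n9('bcda'): parent n8 fail=10; on 'a' 10 → fail=11;  out {1}∪{4}={1,4}
  n5('eddad'): parent n4 fail=11; on 'd' 11→0 → fail=10;  out {0}∪∅={0}

Scan:
[0] read 'b'  n0⇒n6  ** P2@[0:0]
[1] read 'c'  n6⇒n7  ** P3@[0:1]
[2] read 'a'  n7⇒n0 (via fail)
[3] read 'b'  n0⇒n6  ** P2@[3:3]
[4] read 'a'  n6⇒n0 (via fail)
[5] read 'd'  n0⇒n10
[6] read 'a'  n10⇒n11  ** P4@[5:6]
[7] read 'e'  n11⇒n1 (via fail)
[8] read 'a'  n1⇒n0 (via fail)
[9] read 'e'  n0⇒n1
[10] read 'd'  n1⇒n2
[11] read 'd'  n2⇒n3
[12] read 'a'  n3⇒n4  ** P4@[11:12]
[13] read 'd'  n4⇒n5  ** P0@[9:13]
[14] read 'b'  n5⇒n6 (via fail)  ** P2@[14:14]
[15] read 'c'  n6⇒n7  ** P3@[14:15]
[16] read 'b'  n7⇒n6 (via fail)  ** P2@[16:16]
[17] read 'b'  n6⇒n6 (via fail)  ** P2@[17:17]
[18] read 'd'  n6⇒n10 (via fail)
[19] read 'd'  n10⇒n10 (via fail)
[20] read 'a'  n10⇒n11  ** P4@[19:20]
[21] read 'a'  n11⇒n0 (via fail)
[22] read 'e'  n0⇒n1
[23] read 'd'  n1⇒n2
[24] read 'd'  n2⇒n3
[25] read 'a'  n3⇒n4  ** P4@[24:25]
[26] read 'd'  n4⇒n5  ** P0@[22:26]
[27] read 'a'  n5⇒n11 (via fail)  ** P4@[26:27]
[28] read 'b'  n11⇒n6 (via fail)  ** P2@[28:28]
[29] read 'b'  n6⇒n6 (via fail)  ** P2@[29:29]
[30] read 'd'  n6⇒n10 (via fail)
[31] read 'a'  n10⇒n11  ** P4@[30:31]
[32] read 'c'  n11⇒n0 (via fail)
[33] read 'e'  n0⇒n1
[34] read 'a'  n1⇒n0 (via fail)
[35] read 'a'  n0⇒n0
[36] read 'b'  n0⇒n6  ** P2@[36:36]
[37] read 'b'  n6⇒n6 (via fail)  ** P2@[37:37]
[38] read 'd'  n6⇒n10 (via fail)
[39] read 'e'  n10⇒n1 (via fail)
[40] read 'd'  n1⇒n2
[41] read 'd'  n2⇒n3
[42] read 'a'  n3⇒n4  ** P4@[41:42]
[43] read 'd'  n4⇒n5  ** P0@[39:43]
[44] read 'd'  n5⇒n10 (via fail)
[45] read 'a'  n10⇒n11  ** P4@[44:45]
[46] read 'b'  n11⇒n6 (via fail)  ** P2@[46:46]
[47] read 'c'  n6⇒n7  ** P3@[46:47]
[48] read 'd'  n7⇒n8
[49] read 'a'  n8⇒n9  ** P1@[46:49],P4@[48:49]
[50] read 'e'  n9⇒n1 (via fail)
[51] read 'a'  n1⇒n0 (via fail)
[52] read 'b'  n0⇒n6  ** P2@[52:52]
[53] read 'c'  n6⇒n7  ** P3@[52:53]
[54] read 'b'  n7⇒n6 (via fail)  ** P2@[54:54]
[55] read 'c'  n6⇒n7  ** P3@[54:55]
[56] read 'e'  n7⇒n1 (via fail)
[57] read 'b'  n1⇒n6 (via fail)  ** P2@[57:57]
[58] read 'c'  n6⇒n7  ** P3@[57:58]
[59] read 'b'  n7⇒n6 (via fail)  ** P2@[59:59]
[60] read 'e'  n6⇒n1 (via fail)
[61] read 'd'  n1⇒n2
[62] read 'd'  n2⇒n3
[63] read 'a'  n3⇒n4  ** P4@[62:63]
[64] read 'd'  n4⇒n5  ** P0@[60:64]
[65] read 'e'  n5⇒n1 (via fail)
[66] read 'e'  n1⇒n1 (via fail)
[67] read 'b'  n1⇒n6 (via fail)  ** P2@[67:67]
[68] read 'a'  n6⇒n0 (via fail)
[69] read 'd'  n0⇒n10
[70] read 'c'  n10⇒n0 (via fail)
[71] read 'c'  n0⇒n0
[72] read 'a'  n0⇒n0
[73] read 'e'  n0⇒n1
[74] read 'b'  n1⇒n6 (via fail)  ** P2@[74:74]
[75] read 'e'  n6⇒n1 (via fail)

Matches: [[0,2],[1,3],[3,2],[6,4],[12,4],[13,0],[14,2],[15,3],[16,2],[17,2],[20,4],[25,4],[26,0],[27,4],[28,2],[29,2],[31,4],[36,2],[37,2],[42,4],[43,0],[45,4],[46,2],[47,3],[49,1],[49,4],[52,2],[53,3],[54,2],[55,3],[57,2],[58,3],[59,2],[63,4],[64,0],[67,2],[74,2]]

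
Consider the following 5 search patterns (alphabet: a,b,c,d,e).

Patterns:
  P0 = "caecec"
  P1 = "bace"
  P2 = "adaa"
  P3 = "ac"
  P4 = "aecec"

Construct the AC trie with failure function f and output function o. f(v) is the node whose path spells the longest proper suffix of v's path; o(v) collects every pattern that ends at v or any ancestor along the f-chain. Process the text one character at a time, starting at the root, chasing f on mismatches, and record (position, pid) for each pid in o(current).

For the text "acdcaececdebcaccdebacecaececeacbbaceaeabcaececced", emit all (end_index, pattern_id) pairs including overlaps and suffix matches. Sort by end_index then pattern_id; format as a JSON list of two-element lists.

Build:
Trie (insert patterns):
  0='ε' goto a→11 b→7 c→1
  1='c' goto a→2
  2='ca' goto e→3
  3='cae' goto c→4
  4='caec' goto e→5
  5='caece' goto c→6
  6='caecec' goto ·  ←P0
  7='b' goto a→8
  8='ba' goto c→9
  9='bac' goto e→10
  10='bace' goto ·  ←P1
  11='a' goto c→15 d→12 e→16
  12='ad' goto a→13
  13='ada' goto a→14
  14='adaa' goto ·  ←P2
  15='ac' goto ·  ←P3
  16='ae' goto c→17
  17='aec' goto e→18
  18='aece' goto c→19
  19='aecec' goto ·  ←P4

Failure links (BFS by depth):
  n1('c'): parent n0 fail=0; on 'c' 0 → fail=0;  out ∅∪∅=∅
  n7('b'): parent n0 fail=0; on 'b' 0 → fail=0;  out ∅∪∅=∅
  n11('a'): parent n0 fail=0; on 'a' 0 → fail=0;  out ∅∪∅=∅
  n2('ca'): parent n1 fail=0; on 'a' 0 → fail=11;  out ∅∪∅=∅
  n8('ba'): parent n7 fail=0; on 'a' 0 → fail=11;  out ∅∪∅=∅
  n12('ad'): parent n11 fail=0; on 'd' 0 → fail=0;  out ∅∪∅=∅
  n15('ac'): parent n11 fail=0; on 'c' 0 → fail=1;  out {3}∪∅={3}
  n16('ae'): parent n11 fail=0; on 'e' 0 → fail=0;  out ∅∪∅=∅
  n3('cae'): parent n2 fail=11; on 'e' 11 → fail=16;  out ∅∪∅=∅
  n9('bac'): parent n8 fail=11; on 'c' 11 → fail=15;  out ∅∪{3}={3}
  n13('ada'): parent n12 fail=0; on 'a' 0 → fail=11;  out ∅∪∅=∅
  n17('aec'): parent n16 fail=0; on 'c' 0 → fail=1;  out ∅∪∅=∅
  n4('caec'): parent n3 fail=16; on 'c' 16 → fail=17;  out ∅∪∅=∅
  n10('bace'): parent n9 fail=15; on 'e' 15→1→0 → fail=0;  out {1}∪∅={1}
  n14('adaa'): parent n13 fail=11; on 'a' 11→0 → fail=11;  out {2}∪∅={2}
  n18('aece'): parent n17 fail=1; on 'e' 1→0 → fail=0;  out ∅∪∅=∅
  n5('caece'): parent n4 fail=17; on 'e' 17 → fail=18;  out ∅∪∅=∅
  n19('aecec'): parent n18 fail=0; on 'c' 0 → fail=1;  out {4}∪∅={4}
  n6('caecec'): parent n5 fail=18; on 'c' 18 → fail=19;  out {0}∪{4}={0,4}

Scan:
pos 0 'a': at 11
pos 1 'c': at 15  → match P3@[0:1]
pos 2 'd': at 0 ·f
pos 3 'c': at 1
pos 4 'a': at 2
pos 5 'e': at 3
pos 6 'c': at 4
pos 7 'e': at 5
pos 8 'c': at 6  → match P0@[3:8],P4@[4:8]
pos 9 'd': at 0 ·f
pos 10 'e': at 0
pos 11 'b': at 7
pos 12 'c': at 1 ·f
pos 13 'a': at 2
pos 14 'c': at 15 ·f  → match P3@[13:14]
pos 15 'c': at 1 ·f
pos 16 'd': at 0 ·f
pos 17 'e': at 0
pos 18 'b': at 7
pos 19 'a': at 8
pos 20 'c': at 9  → match P3@[19:20]
pos 21 'e': at 10  → match P1@[18:21]
pos 22 'c': at 1 ·f
pos 23 'a': at 2
pos 24 'e': at 3
pos 25 'c': at 4
pos 26 'e': at 5
pos 27 'c': at 6  → match P0@[22:27],P4@[23:27]
pos 28 'e': at 0 ·f
pos 29 'a': at 11
pos 30 'c': at 15  → match P3@[29:30]
pos 31 'b': at 7 ·f
pos 32 'b': at 7 ·f
pos 33 'a': at 8
pos 34 'c': at 9  → match P3@[33:34]
pos 35 'e': at 10  → match P1@[32:35]
pos 36 'a': at 11 ·f
pos 37 'e': at 16
pos 38 'a': at 11 ·f
pos 39 'b': at 7 ·f
pos 40 'c': at 1 ·f
pos 41 'a': at 2
pos 42 'e': at 3
pos 43 'c': at 4
pos 44 'e': at 5
pos 45 'c': at 6  → match P0@[40:45],P4@[41:45]
pos 46 'c': at 1 ·f
pos 47 'e': at 0 ·f
pos 48 'd': at 0

All matches (sorted): [[1,3],[8,0],[8,4],[14,3],[20,3],[21,1],[27,0],[27,4],[30,3],[34,3],[35,1],[45,0],[45,4]]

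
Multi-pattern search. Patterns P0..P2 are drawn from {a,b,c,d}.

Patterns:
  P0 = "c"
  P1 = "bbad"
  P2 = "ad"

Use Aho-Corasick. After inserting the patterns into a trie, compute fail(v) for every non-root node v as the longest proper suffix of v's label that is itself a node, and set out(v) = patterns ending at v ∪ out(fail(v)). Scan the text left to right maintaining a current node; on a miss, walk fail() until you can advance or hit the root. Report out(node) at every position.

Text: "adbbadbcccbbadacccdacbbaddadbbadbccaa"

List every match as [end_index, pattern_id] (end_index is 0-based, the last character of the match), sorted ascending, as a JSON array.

Build:
Trie (insert patterns):
  n0 'ε': a→6 b→2 c→1
  n1 'c': ·  [P0 ends]
  n2 'b': b→3
  n3 'bb': a→4
  n4 'bba': d→5
  n5 'bbad': ·  [P1 ends]
  n6 'a': d→7
  n7 'ad': ·  [P2 ends]

Failure links (BFS by depth):
  n1('c'): parent n0 fail=0; on 'c' 0 → fail=0;  out {0}∪∅={0}
  n2('b'): parent n0 fail=0; on 'b' 0 → fail=0;  out ∅∪∅=∅
  n6('a'): parent n0 fail=0; on 'a' 0 → fail=0;  out ∅∪∅=∅
  n3('bb'): parent n2 fail=0; on 'b' 0 → fail=2;  out ∅∪∅=∅
  n7('ad'): parent n6 fail=0; on 'd' 0 → fail=0;  out {2}∪∅={2}
  n4('bba'): parent n3 fail=2; on 'a' 2→0 → fail=6;  out ∅∪∅=∅
  n5('bbad'): parent n4 fail=6; on 'd' 6 → fail=7;  out {1}∪{2}={1,2}

Text stream:
pos 0 'a': at 6
pos 1 'd': at 7  → match P2@[0:1]
pos 2 'b': at 2 (fail-walked)
pos 3 'b': at 3
pos 4 'a': at 4
pos 5 'd': at 5  → match P1@[2:5],P2@[4:5]
pos 6 'b': at 2 (fail-walked)
pos 7 'c': at 1 (fail-walked)  → match P0@[7:7]
pos 8 'c': at 1 (fail-walked)  → match P0@[8:8]
pos 9 'c': at 1 (fail-walked)  → match P0@[9:9]
pos 10 'b': at 2 (fail-walked)
pos 11 'b': at 3
pos 12 'a': at 4
pos 13 'd': at 5  → match P1@[10:13],P2@[12:13]
pos 14 'a': at 6 (fail-walked)
pos 15 'c': at 1 (fail-walked)  → match P0@[15:15]
pos 16 'c': at 1 (fail-walked)  → match P0@[16:16]
pos 17 'c': at 1 (fail-walked)  → match P0@[17:17]
pos 18 'd': at 0 (fail-walked)
pos 19 'a': at 6
pos 20 'c': at 1 (fail-walked)  → match P0@[20:20]
pos 21 'b': at 2 (fail-walked)
pos 22 'b': at 3
pos 23 'a': at 4
pos 24 'd': at 5  → match P1@[21:24],P2@[23:24]
pos 25 'd': at 0 (fail-walked)
pos 26 'a': at 6
pos 27 'd': at 7  → match P2@[26:27]
pos 28 'b': at 2 (fail-walked)
pos 29 'b': at 3
pos 30 'a': at 4
pos 31 'd': at 5  → match P1@[28:31],P2@[30:31]
pos 32 'b': at 2 (fail-walked)
pos 33 'c': at 1 (fail-walked)  → match P0@[33:33]
pos 34 'c': at 1 (fail-walked)  → match P0@[34:34]
pos 35 'a': at 6 (fail-walked)
pos 36 'a': at 6 (fail-walked)

Matches: [[1,2],[5,1],[5,2],[7,0],[8,0],[9,0],[13,1],[13,2],[15,0],[16,0],[17,0],[20,0],[24,1],[24,2],[27,2],[31,1],[31,2],[33,0],[34,0]]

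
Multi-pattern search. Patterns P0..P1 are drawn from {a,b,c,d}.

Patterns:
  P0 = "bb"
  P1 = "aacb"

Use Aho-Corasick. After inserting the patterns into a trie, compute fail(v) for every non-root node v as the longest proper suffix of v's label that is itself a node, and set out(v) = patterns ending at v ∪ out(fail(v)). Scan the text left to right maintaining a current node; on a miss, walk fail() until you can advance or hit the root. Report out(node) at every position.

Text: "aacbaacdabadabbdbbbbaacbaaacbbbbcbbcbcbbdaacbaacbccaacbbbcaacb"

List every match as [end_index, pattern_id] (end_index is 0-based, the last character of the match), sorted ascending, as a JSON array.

Build automaton:
Trie (insert patterns):
  n0 'ε': a→3 b→1
  n1 'b': b→2
  n2 'bb': ·  [P0 ends]
  n3 'a': a→4
  n4 'aa': c→5
  n5 'aac': b→6
  n6 'aacb': ·  [P1 ends]

Failure links (BFS by depth):
  fail(1) 'b': from fail(0)=0 chase 'b': 0 ⇒ 0;  out=∅∪out(0)=∅
  fail(3) 'a': from fail(0)=0 chase 'a': 0 ⇒ 0;  out=∅∪out(0)=∅
  fail(2) 'bb': from fail(1)=0 chase 'b': 0 ⇒ 1;  out={0}∪out(1)={0}
  fail(4) 'aa': from fail(3)=0 chase 'a': 0 ⇒ 3;  out=∅∪out(3)=∅
  fail(5) 'aac': from fail(4)=3 chase 'c': 3→0 ⇒ 0;  out=∅∪out(0)=∅
  fail(6) 'aacb': from fail(5)=0 chase 'b': 0 ⇒ 1;  out={1}∪out(1)={1}

Scan:
i=0 'a': node 0→3
i=1 'a': node 3→4
i=2 'c': node 4→5
i=3 'b': node 5→6  ** P1@[0:3]
i=4 'a': node 6→3 (fail-walked)
i=5 'a': node 3→4
i=6 'c': node 4→5
i=7 'd': node 5→0 (fail-walked)
i=8 'a': node 0→3
i=9 'b': node 3→1 (fail-walked)
i=10 'a': node 1→3 (fail-walked)
i=11 'd': node 3→0 (fail-walked)
i=12 'a': node 0→3
i=13 'b': node 3→1 (fail-walked)
i=14 'b': node 1→2  ** P0@[13:14]
i=15 'd': node 2→0 (fail-walked)
i=16 'b': node 0→1
i=17 'b': node 1→2  ** P0@[16:17]
i=18 'b': node 2→2 (fail-walked)  ** P0@[17:18]
i=19 'b': node 2→2 (fail-walked)  ** P0@[18:19]
i=20 'a': node 2→3 (fail-walked)
i=21 'a': node 3→4
i=22 'c': node 4→5
i=23 'b': node 5→6  ** P1@[20:23]
i=24 'a': node 6→3 (fail-walked)
i=25 'a': node 3→4
i=26 'a': node 4→4 (fail-walked)
i=27 'c': node 4→5
i=28 'b': node 5→6  ** P1@[25:28]
i=29 'b': node 6→2 (fail-walked)  ** P0@[28:29]
i=30 'b': node 2→2 (fail-walked)  ** P0@[29:30]
i=31 'b': node 2→2 (fail-walked)  ** P0@[30:31]
i=32 'c': node 2→0 (fail-walked)
i=33 'b': node 0→1
i=34 'b': node 1→2  ** P0@[33:34]
i=35 'c': node 2→0 (fail-walked)
i=36 'b': node 0→1
i=37 'c': node 1→0 (fail-walked)
i=38 'b': node 0→1
i=39 'b': node 1→2  ** P0@[38:39]
i=40 'd': node 2→0 (fail-walked)
i=41 'a': node 0→3
i=42 'a': node 3→4
i=43 'c': node 4→5
i=44 'b': node 5→6  ** P1@[41:44]
i=45 'a': node 6→3 (fail-walked)
i=46 'a': node 3→4
i=47 'c': node 4→5
i=48 'b': node 5→6  ** P1@[45:48]
i=49 'c': node 6→0 (fail-walked)
i=50 'c': node 0→0
i=51 'a': node 0→3
i=52 'a': node 3→4
i=53 'c': node 4→5
i=54 'b': node 5→6  ** P1@[51:54]
i=55 'b': node 6→2 (fail-walked)  ** P0@[54:55]
i=56 'b': node 2→2 (fail-walked)  ** P0@[55:56]
i=57 'c': node 2→0 (fail-walked)
i=58 'a': node 0→3
i=59 'a': node 3→4
i=60 'c': node 4→5
i=61 'b': node 5→6  ** P1@[58:61]

All matches (sorted): [[3,1],[14,0],[17,0],[18,0],[19,0],[23,1],[28,1],[29,0],[30,0],[31,0],[34,0],[39,0],[44,1],[48,1],[54,1],[55,0],[56,0],[61,1]]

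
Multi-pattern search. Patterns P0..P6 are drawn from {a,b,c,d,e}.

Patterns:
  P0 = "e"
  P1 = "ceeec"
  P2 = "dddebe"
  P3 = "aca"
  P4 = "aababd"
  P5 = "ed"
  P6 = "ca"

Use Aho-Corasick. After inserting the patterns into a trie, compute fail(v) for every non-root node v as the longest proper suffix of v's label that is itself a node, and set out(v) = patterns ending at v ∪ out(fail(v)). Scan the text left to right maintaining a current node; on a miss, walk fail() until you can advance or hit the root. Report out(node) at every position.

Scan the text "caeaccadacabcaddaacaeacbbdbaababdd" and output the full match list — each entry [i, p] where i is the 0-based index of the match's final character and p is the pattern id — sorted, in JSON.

Construct AC machine:
Trie nodes:
  n0 'ε': a→13 c→2 d→7 e→1
  n1 'e': d→21  [P0 ends]
  n2 'c': a→22 e→3
  n3 'ce': e→4
  n4 'cee': e→5
  n5 'ceee': c→6
  n6 'ceeec': ·  [P1 ends]
  n7 'd': d→8
  n8 'dd': d→9
  n9 'ddd': e→10
  n10 'ddde': b→11
  n11 'dddeb': e→12
  n12 'dddebe': ·  [P2 ends]
  n13 'a': a→16 c→14
  n14 'ac': a→15
  n15 'aca': ·  [P3 ends]
  n16 'aa': b→17
  n17 'aab': a→18
  n18 'aaba': b→19
  n19 'aabab': d→20
  n20 'aababd': ·  [P4 ends]
  n21 'ed': ·  [P5 ends]
  n22 'ca': ·  [P6 ends]

BFS fail/out derivation:
  n1('e'): parent n0 fail=0; on 'e' 0 → fail=0;  out {0}∪∅={0}
  n2('c'): parent n0 fail=0; on 'c' 0 → fail=0;  out ∅∪∅=∅
  n7('d'): parent n0 fail=0; on 'd' 0 → fail=0;  out ∅∪∅=∅
  n13('a'): parent n0 fail=0; on 'a' 0 → fail=0;  out ∅∪∅=∅
  n3('ce'): parent n2 fail=0; on 'e' 0 → fail=1;  out ∅∪{0}={0}
  n8('dd'): parent n7 fail=0; on 'd' 0 → fail=7;  out ∅∪∅=∅
  n14('ac'): parent n13 fail=0; on 'c' 0 → fail=2;  out ∅∪∅=∅
  n16('aa'): parent n13 fail=0; on 'a' 0 → fail=13;  out ∅∪∅=∅
  n21('ed'): parent n1 fail=0; on 'd' 0 → fail=7;  out {5}∪∅={5}
  n22('ca'): parent n2 fail=0; on 'a' 0 → fail=13;  out {6}∪∅={6}
  n4('cee'): parent n3 fail=1; on 'e' 1→0 → fail=1;  out ∅∪{0}={0}
  n9('ddd'): parent n8 fail=7; on 'd' 7 → fail=8;  out ∅∪∅=∅
  n15('aca'): parent n14 fail=2; on 'a' 2 → fail=22;  out {3}∪{6}={3,6}
  n17('aab'): parent n16 fail=13; on 'b' 13→0 → fail=0;  out ∅∪∅=∅
  n5('ceee'): parent n4 fail=1; on 'e' 1→0 → fail=1;  out ∅∪{0}={0}
  n10('ddde'): parent n9 fail=8; on 'e' 8→7→0 → fail=1;  out ∅∪{0}={0}
  n18('aaba'): parent n17 fail=0; on 'a' 0 → fail=13;  out ∅∪∅=∅
  n6('ceeec'): parent n5 fail=1; on 'c' 1→0 → fail=2;  out {1}∪∅={1}
  n11('dddeb'): parent n10 fail=1; on 'b' 1→0 → fail=0;  out ∅∪∅=∅
  n19('aabab'): parent n18 fail=13; on 'b' 13→0 → fail=0;  out ∅∪∅=∅
  n12('dddebe'): parent n11 fail=0; on 'e' 0 → fail=1;  out {2}∪{0}={0,2}
  n20('aababd'): parent n19 fail=0; on 'd' 0 → fail=7;  out {4}∪∅={4}

Scan:
i=0 'c': node 0→2
i=1 'a': node 2→22  emit P6@[0:1]
i=2 'e': node 22→1 (fail-walked)  emit P0@[2:2]
i=3 'a': node 1→13 (fail-walked)
i=4 'c': node 13→14
i=5 'c': node 14→2 (fail-walked)
i=6 'a': node 2→22  emit P6@[5:6]
i=7 'd': node 22→7 (fail-walked)
i=8 'a': node 7→13 (fail-walked)
i=9 'c': node 13→14
i=10 'a': node 14→15  emit P3@[8:10],P6@[9:10]
i=11 'b': node 15→0 (fail-walked)
i=12 'c': node 0→2
i=13 'a': node 2→22  emit P6@[12:13]
i=14 'd': node 22→7 (fail-walked)
i=15 'd': node 7→8
i=16 'a': node 8→13 (fail-walked)
i=17 'a': node 13→16
i=18 'c': node 16→14 (fail-walked)
i=19 'a': node 14→15  emit P3@[17:19],P6@[18:19]
i=20 'e': node 15→1 (fail-walked)  emit P0@[20:20]
i=21 'a': node 1→13 (fail-walked)
i=22 'c': node 13→14
i=23 'b': node 14→0 (fail-walked)
i=24 'b': node 0→0
i=25 'd': node 0→7
i=26 'b': node 7→0 (fail-walked)
i=27 'a': node 0→13
i=28 'a': node 13→16
i=29 'b': node 16→17
i=30 'a': node 17→18
i=31 'b': node 18→19
i=32 'd': node 19→20  emit P4@[27:32]
i=33 'd': node 20→8 (fail-walked)

Matches: [[1,6],[2,0],[6,6],[10,3],[10,6],[13,6],[19,3],[19,6],[20,0],[32,4]]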